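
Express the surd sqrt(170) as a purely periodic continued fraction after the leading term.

[13; (26)]

Write x_i = (sqrt(170) + m_i)/d_i with (m_0, d_0) = (0, 1). a_0 = floor(sqrt(170)) = 13, since 13^2 = 169 <= 170 < 196 = 14^2.
Iterate m_{i+1} = d_i*a_i - m_i, d_{i+1} = (170 - m_{i+1}^2)/d_i, a_{i+1} = floor((a_0 + m_{i+1})/d_{i+1}):
  m_1 = 1*13 - 0 = 13, d_1 = (170 - 13^2)/1 = 1/1 = 1, a_1 = floor((13 + 13)/1) = 26.
  m_2 = 1*26 - 13 = 13, d_2 = (170 - 13^2)/1 = 1/1 = 1: (m_2, d_2) = (m_1, d_1) = (13, 1), so from here the quotient a_1 repeats; the period length is 1.
Hence the expansion of sqrt(170) is a_0 = 13 followed by the repeating block 26 (period 1).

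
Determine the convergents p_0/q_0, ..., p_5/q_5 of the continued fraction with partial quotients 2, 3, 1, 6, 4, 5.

2/1, 7/3, 9/4, 61/27, 253/112, 1326/587

Using the convergent recurrence p_i = a_i*p_{i-1} + p_{i-2}, q_i = a_i*q_{i-1} + q_{i-2} with p_{-2}=0, p_{-1}=1, q_{-2}=1, q_{-1}=0:
  i=0: a_0=2, p_0 = 2*1 + 0 = 2, q_0 = 2*0 + 1 = 1.
  i=1: a_1=3, p_1 = 3*2 + 1 = 7, q_1 = 3*1 + 0 = 3.
  i=2: a_2=1, p_2 = 1*7 + 2 = 9, q_2 = 1*3 + 1 = 4.
  i=3: a_3=6, p_3 = 6*9 + 7 = 61, q_3 = 6*4 + 3 = 27.
  i=4: a_4=4, p_4 = 4*61 + 9 = 253, q_4 = 4*27 + 4 = 112.
  i=5: a_5=5, p_5 = 5*253 + 61 = 1326, q_5 = 5*112 + 27 = 587.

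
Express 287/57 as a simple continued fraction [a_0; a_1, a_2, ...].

Run the Euclidean algorithm on 287 and 57; the successive quotients are the partial quotients a_0, a_1, ... (each step inverts the fractional part left over by the previous one):
  287 = 5*57 + 2, so a_0 = 5.
  57 = 28*2 + 1, so a_1 = 28.
  2 = 2*1 + 0, so a_2 = 2.
The remainder reaches 0 after 3 divisions, so the expansion has 3 partial quotients, read off in order.

[5; 28, 2]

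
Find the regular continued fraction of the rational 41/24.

[1; 1, 2, 2, 3]

Run the Euclidean algorithm on 41 and 24; the successive quotients are the partial quotients a_0, a_1, ... (each step inverts the fractional part left over by the previous one):
  41 = 1*24 + 17, so a_0 = 1.
  24 = 1*17 + 7, so a_1 = 1.
  17 = 2*7 + 3, so a_2 = 2.
  7 = 2*3 + 1, so a_3 = 2.
  3 = 3*1 + 0, so a_4 = 3.
The remainder reaches 0 after 5 divisions, so the expansion has 5 partial quotients, read off in order.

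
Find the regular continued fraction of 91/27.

[3; 2, 1, 2, 3]

Run the Euclidean algorithm on 91 and 27; the successive quotients are the partial quotients a_0, a_1, ... (each step inverts the fractional part left over by the previous one):
  91 = 3*27 + 10, so a_0 = 3.
  27 = 2*10 + 7, so a_1 = 2.
  10 = 1*7 + 3, so a_2 = 1.
  7 = 2*3 + 1, so a_3 = 2.
  3 = 3*1 + 0, so a_4 = 3.
The remainder reaches 0 after 5 divisions, so the expansion has 5 partial quotients, read off in order.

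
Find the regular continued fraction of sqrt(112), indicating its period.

[10; (1, 1, 2, 1, 1, 20)]

Write x_i = (sqrt(112) + m_i)/d_i with (m_0, d_0) = (0, 1). a_0 = floor(sqrt(112)) = 10, since 10^2 = 100 <= 112 < 121 = 11^2.
Iterate m_{i+1} = d_i*a_i - m_i, d_{i+1} = (112 - m_{i+1}^2)/d_i, a_{i+1} = floor((a_0 + m_{i+1})/d_{i+1}):
  m_1 = 1*10 - 0 = 10, d_1 = (112 - 10^2)/1 = 12/1 = 12, a_1 = floor((10 + 10)/12) = 1.
  m_2 = 12*1 - 10 = 2, d_2 = (112 - 2^2)/12 = 108/12 = 9, a_2 = floor((10 + 2)/9) = 1.
  m_3 = 9*1 - 2 = 7, d_3 = (112 - 7^2)/9 = 63/9 = 7, a_3 = floor((10 + 7)/7) = 2.
  m_4 = 7*2 - 7 = 7, d_4 = (112 - 7^2)/7 = 63/7 = 9, a_4 = floor((10 + 7)/9) = 1.
  m_5 = 9*1 - 7 = 2, d_5 = (112 - 2^2)/9 = 108/9 = 12, a_5 = floor((10 + 2)/12) = 1.
  m_6 = 12*1 - 2 = 10, d_6 = (112 - 10^2)/12 = 12/12 = 1, a_6 = floor((10 + 10)/1) = 20.
  m_7 = 1*20 - 10 = 10, d_7 = (112 - 10^2)/1 = 12/1 = 12: (m_7, d_7) = (m_1, d_1) = (10, 12), so from here the quotients repeat a_1, ..., a_6; the period length is 6.
Hence the expansion of sqrt(112) is a_0 = 10 followed by the repeating block 1, 1, 2, 1, 1, 20 (period 6).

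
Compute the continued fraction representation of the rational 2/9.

[0; 4, 2]

Run the Euclidean algorithm on 2 and 9; the successive quotients are the partial quotients a_0, a_1, ... (each step inverts the fractional part left over by the previous one):
  2 = 0*9 + 2, so a_0 = 0.
  9 = 4*2 + 1, so a_1 = 4.
  2 = 2*1 + 0, so a_2 = 2.
The remainder reaches 0 after 3 divisions, so the expansion has 3 partial quotients, read off in order.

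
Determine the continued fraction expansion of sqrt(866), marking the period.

[29; (2, 2, 1, 28, 1, 2, 2, 58)]

Write x_i = (sqrt(866) + m_i)/d_i with (m_0, d_0) = (0, 1). a_0 = floor(sqrt(866)) = 29, since 29^2 = 841 <= 866 < 900 = 30^2.
Iterate m_{i+1} = d_i*a_i - m_i, d_{i+1} = (866 - m_{i+1}^2)/d_i, a_{i+1} = floor((a_0 + m_{i+1})/d_{i+1}):
  m_1 = 1*29 - 0 = 29, d_1 = (866 - 29^2)/1 = 25/1 = 25, a_1 = floor((29 + 29)/25) = 2.
  m_2 = 25*2 - 29 = 21, d_2 = (866 - 21^2)/25 = 425/25 = 17, a_2 = floor((29 + 21)/17) = 2.
  m_3 = 17*2 - 21 = 13, d_3 = (866 - 13^2)/17 = 697/17 = 41, a_3 = floor((29 + 13)/41) = 1.
  m_4 = 41*1 - 13 = 28, d_4 = (866 - 28^2)/41 = 82/41 = 2, a_4 = floor((29 + 28)/2) = 28.
  m_5 = 2*28 - 28 = 28, d_5 = (866 - 28^2)/2 = 82/2 = 41, a_5 = floor((29 + 28)/41) = 1.
  m_6 = 41*1 - 28 = 13, d_6 = (866 - 13^2)/41 = 697/41 = 17, a_6 = floor((29 + 13)/17) = 2.
  m_7 = 17*2 - 13 = 21, d_7 = (866 - 21^2)/17 = 425/17 = 25, a_7 = floor((29 + 21)/25) = 2.
  m_8 = 25*2 - 21 = 29, d_8 = (866 - 29^2)/25 = 25/25 = 1, a_8 = floor((29 + 29)/1) = 58.
  m_9 = 1*58 - 29 = 29, d_9 = (866 - 29^2)/1 = 25/1 = 25: (m_9, d_9) = (m_1, d_1) = (29, 25), so from here the quotients repeat a_1, ..., a_8; the period length is 8.
Hence the expansion of sqrt(866) is a_0 = 29 followed by the repeating block 2, 2, 1, 28, 1, 2, 2, 58 (period 8).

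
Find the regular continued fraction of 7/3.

Run the Euclidean algorithm on 7 and 3; the successive quotients are the partial quotients a_0, a_1, ... (each step inverts the fractional part left over by the previous one):
  7 = 2*3 + 1, so a_0 = 2.
  3 = 3*1 + 0, so a_1 = 3.
The remainder reaches 0 after 2 divisions, so the expansion has 2 partial quotients, read off in order.

[2; 3]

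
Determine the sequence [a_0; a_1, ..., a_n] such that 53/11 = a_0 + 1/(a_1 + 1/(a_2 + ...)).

[4; 1, 4, 2]

Run the Euclidean algorithm on 53 and 11; the successive quotients are the partial quotients a_0, a_1, ... (each step inverts the fractional part left over by the previous one):
  53 = 4*11 + 9, so a_0 = 4.
  11 = 1*9 + 2, so a_1 = 1.
  9 = 4*2 + 1, so a_2 = 4.
  2 = 2*1 + 0, so a_3 = 2.
The remainder reaches 0 after 4 divisions, so the expansion has 4 partial quotients, read off in order.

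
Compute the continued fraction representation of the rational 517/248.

[2; 11, 1, 4, 4]

Run the Euclidean algorithm on 517 and 248; the successive quotients are the partial quotients a_0, a_1, ... (each step inverts the fractional part left over by the previous one):
  517 = 2*248 + 21, so a_0 = 2.
  248 = 11*21 + 17, so a_1 = 11.
  21 = 1*17 + 4, so a_2 = 1.
  17 = 4*4 + 1, so a_3 = 4.
  4 = 4*1 + 0, so a_4 = 4.
The remainder reaches 0 after 5 divisions, so the expansion has 5 partial quotients, read off in order.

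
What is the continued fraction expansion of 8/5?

[1; 1, 1, 2]

Run the Euclidean algorithm on 8 and 5; the successive quotients are the partial quotients a_0, a_1, ... (each step inverts the fractional part left over by the previous one):
  8 = 1*5 + 3, so a_0 = 1.
  5 = 1*3 + 2, so a_1 = 1.
  3 = 1*2 + 1, so a_2 = 1.
  2 = 2*1 + 0, so a_3 = 2.
The remainder reaches 0 after 4 divisions, so the expansion has 4 partial quotients, read off in order.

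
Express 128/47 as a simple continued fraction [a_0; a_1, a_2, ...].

Run the Euclidean algorithm on 128 and 47; the successive quotients are the partial quotients a_0, a_1, ... (each step inverts the fractional part left over by the previous one):
  128 = 2*47 + 34, so a_0 = 2.
  47 = 1*34 + 13, so a_1 = 1.
  34 = 2*13 + 8, so a_2 = 2.
  13 = 1*8 + 5, so a_3 = 1.
  8 = 1*5 + 3, so a_4 = 1.
  5 = 1*3 + 2, so a_5 = 1.
  3 = 1*2 + 1, so a_6 = 1.
  2 = 2*1 + 0, so a_7 = 2.
The remainder reaches 0 after 8 divisions, so the expansion has 8 partial quotients, read off in order.

[2; 1, 2, 1, 1, 1, 1, 2]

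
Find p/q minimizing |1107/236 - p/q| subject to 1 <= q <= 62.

Expand x = 1107/236 as a continued fraction with the Euclidean algorithm:
  1107 = 4*236 + 163, so a_0 = 4.
  236 = 1*163 + 73, so a_1 = 1.
  163 = 2*73 + 17, so a_2 = 2.
  73 = 4*17 + 5, so a_3 = 4.
  17 = 3*5 + 2, so a_4 = 3.
  5 = 2*2 + 1, so a_5 = 2.
  2 = 2*1 + 0, so a_6 = 2.
so x = [4; 1, 2, 4, 3, 2, 2].
Convergents (p_i = a_i*p_{i-1} + p_{i-2}, q_i = a_i*q_{i-1} + q_{i-2} with p_{-2}=0, p_{-1}=1, q_{-2}=1, q_{-1}=0), until the denominator exceeds 62:
  i=0: a_0=4, p_0 = 4*1 + 0 = 4, q_0 = 4*0 + 1 = 1.
  i=1: a_1=1, p_1 = 1*4 + 1 = 5, q_1 = 1*1 + 0 = 1.
  i=2: a_2=2, p_2 = 2*5 + 4 = 14, q_2 = 2*1 + 1 = 3.
  i=3: a_3=4, p_3 = 4*14 + 5 = 61, q_3 = 4*3 + 1 = 13.
  i=4: a_4=3, p_4 = 3*61 + 14 = 197, q_4 = 3*13 + 3 = 42.
  i=5: a_5=2, p_5 = 2*197 + 61 = 455, q_5 = 2*42 + 13 = 97.
q_5 = 97 > 62, so the last convergent with denominator <= 62 is p_4/q_4 = 197/42.
The closest fraction with denominator <= 62 is either p_4/q_4 or the intermediate fraction (k*p_4 + p_3)/(k*q_4 + q_3) with the largest k >= 1 whose denominator stays <= 62; these approach x as k grows, and every other convergent or intermediate fraction in range is farther away.
Largest k: floor((62 - q_3)/q_4) = floor((62 - 13)/42) = 1.
That gives (1*197 + 61)/(1*42 + 13) = 258/55.
Compare the errors: |x - 197/42| = |1107*42 - 197*236|/(236*42) = 2/9912, and |x - 258/55| = |1107*55 - 258*236|/(236*55) = 3/12980.
Cross-multiplying, 2*12980 = 25960 < 29736 = 3*9912, so 2/9912 is smaller: the convergent 197/42 is closer to x than 258/55.

197/42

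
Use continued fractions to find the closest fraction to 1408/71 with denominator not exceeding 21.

Expand x = 1408/71 as a continued fraction with the Euclidean algorithm:
  1408 = 19*71 + 59, so a_0 = 19.
  71 = 1*59 + 12, so a_1 = 1.
  59 = 4*12 + 11, so a_2 = 4.
  12 = 1*11 + 1, so a_3 = 1.
  11 = 11*1 + 0, so a_4 = 11.
so x = [19; 1, 4, 1, 11].
Convergents (p_i = a_i*p_{i-1} + p_{i-2}, q_i = a_i*q_{i-1} + q_{i-2} with p_{-2}=0, p_{-1}=1, q_{-2}=1, q_{-1}=0), until the denominator exceeds 21:
  i=0: a_0=19, p_0 = 19*1 + 0 = 19, q_0 = 19*0 + 1 = 1.
  i=1: a_1=1, p_1 = 1*19 + 1 = 20, q_1 = 1*1 + 0 = 1.
  i=2: a_2=4, p_2 = 4*20 + 19 = 99, q_2 = 4*1 + 1 = 5.
  i=3: a_3=1, p_3 = 1*99 + 20 = 119, q_3 = 1*5 + 1 = 6.
  i=4: a_4=11, p_4 = 11*119 + 99 = 1408, q_4 = 11*6 + 5 = 71.
q_4 = 71 > 21, so the last convergent with denominator <= 21 is p_3/q_3 = 119/6.
The closest fraction with denominator <= 21 is either p_3/q_3 or the intermediate fraction (k*p_3 + p_2)/(k*q_3 + q_2) with the largest k >= 1 whose denominator stays <= 21; these approach x as k grows, and every other convergent or intermediate fraction in range is farther away.
Largest k: floor((21 - q_2)/q_3) = floor((21 - 5)/6) = 2.
That gives (2*119 + 99)/(2*6 + 5) = 337/17.
Compare the errors: |x - 119/6| = |1408*6 - 119*71|/(71*6) = 1/426, and |x - 337/17| = |1408*17 - 337*71|/(71*17) = 9/1207.
Cross-multiplying, 1*1207 = 1207 < 3834 = 9*426, so 1/426 is smaller: the convergent 119/6 is closer to x than 337/17.

119/6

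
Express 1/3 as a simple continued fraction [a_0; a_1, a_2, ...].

Run the Euclidean algorithm on 1 and 3; the successive quotients are the partial quotients a_0, a_1, ... (each step inverts the fractional part left over by the previous one):
  1 = 0*3 + 1, so a_0 = 0.
  3 = 3*1 + 0, so a_1 = 3.
The remainder reaches 0 after 2 divisions, so the expansion has 2 partial quotients, read off in order.

[0; 3]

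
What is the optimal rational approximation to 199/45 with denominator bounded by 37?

Expand x = 199/45 as a continued fraction with the Euclidean algorithm:
  199 = 4*45 + 19, so a_0 = 4.
  45 = 2*19 + 7, so a_1 = 2.
  19 = 2*7 + 5, so a_2 = 2.
  7 = 1*5 + 2, so a_3 = 1.
  5 = 2*2 + 1, so a_4 = 2.
  2 = 2*1 + 0, so a_5 = 2.
so x = [4; 2, 2, 1, 2, 2].
Convergents (p_i = a_i*p_{i-1} + p_{i-2}, q_i = a_i*q_{i-1} + q_{i-2} with p_{-2}=0, p_{-1}=1, q_{-2}=1, q_{-1}=0), until the denominator exceeds 37:
  i=0: a_0=4, p_0 = 4*1 + 0 = 4, q_0 = 4*0 + 1 = 1.
  i=1: a_1=2, p_1 = 2*4 + 1 = 9, q_1 = 2*1 + 0 = 2.
  i=2: a_2=2, p_2 = 2*9 + 4 = 22, q_2 = 2*2 + 1 = 5.
  i=3: a_3=1, p_3 = 1*22 + 9 = 31, q_3 = 1*5 + 2 = 7.
  i=4: a_4=2, p_4 = 2*31 + 22 = 84, q_4 = 2*7 + 5 = 19.
  i=5: a_5=2, p_5 = 2*84 + 31 = 199, q_5 = 2*19 + 7 = 45.
q_5 = 45 > 37, so the last convergent with denominator <= 37 is p_4/q_4 = 84/19.
The closest fraction with denominator <= 37 is either p_4/q_4 or the intermediate fraction (k*p_4 + p_3)/(k*q_4 + q_3) with the largest k >= 1 whose denominator stays <= 37; these approach x as k grows, and every other convergent or intermediate fraction in range is farther away.
Largest k: floor((37 - q_3)/q_4) = floor((37 - 7)/19) = 1.
That gives (1*84 + 31)/(1*19 + 7) = 115/26.
Compare the errors: |x - 84/19| = |199*19 - 84*45|/(45*19) = 1/855, and |x - 115/26| = |199*26 - 115*45|/(45*26) = 1/1170.
Cross-multiplying, 1*855 = 855 < 1170 = 1*1170, so 1/1170 is smaller: the intermediate fraction 115/26 is closer to x than 84/19.

115/26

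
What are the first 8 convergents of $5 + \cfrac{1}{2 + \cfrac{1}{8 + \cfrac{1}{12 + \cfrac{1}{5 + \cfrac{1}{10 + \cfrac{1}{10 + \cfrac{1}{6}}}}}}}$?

5/1, 11/2, 93/17, 1127/206, 5728/1047, 58407/10676, 589798/107807, 3597195/657518

Using the convergent recurrence p_i = a_i*p_{i-1} + p_{i-2}, q_i = a_i*q_{i-1} + q_{i-2} with p_{-2}=0, p_{-1}=1, q_{-2}=1, q_{-1}=0:
  i=0: a_0=5, p_0 = 5*1 + 0 = 5, q_0 = 5*0 + 1 = 1.
  i=1: a_1=2, p_1 = 2*5 + 1 = 11, q_1 = 2*1 + 0 = 2.
  i=2: a_2=8, p_2 = 8*11 + 5 = 93, q_2 = 8*2 + 1 = 17.
  i=3: a_3=12, p_3 = 12*93 + 11 = 1127, q_3 = 12*17 + 2 = 206.
  i=4: a_4=5, p_4 = 5*1127 + 93 = 5728, q_4 = 5*206 + 17 = 1047.
  i=5: a_5=10, p_5 = 10*5728 + 1127 = 58407, q_5 = 10*1047 + 206 = 10676.
  i=6: a_6=10, p_6 = 10*58407 + 5728 = 589798, q_6 = 10*10676 + 1047 = 107807.
  i=7: a_7=6, p_7 = 6*589798 + 58407 = 3597195, q_7 = 6*107807 + 10676 = 657518.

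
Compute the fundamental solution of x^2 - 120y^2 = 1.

(x, y) = (11, 1)

First expand sqrt(120) as a continued fraction. With x_i = (sqrt(120) + m_i)/d_i and (m_0, d_0) = (0, 1): a_0 = floor(sqrt(120)) = 10, since 10^2 = 100 <= 120 < 121 = 11^2.
Iterate m_{i+1} = d_i*a_i - m_i, d_{i+1} = (120 - m_{i+1}^2)/d_i, a_{i+1} = floor((a_0 + m_{i+1})/d_{i+1}):
  m_1 = 1*10 - 0 = 10, d_1 = (120 - 10^2)/1 = 20/1 = 20, a_1 = floor((10 + 10)/20) = 1.
  m_2 = 20*1 - 10 = 10, d_2 = (120 - 10^2)/20 = 20/20 = 1, a_2 = floor((10 + 10)/1) = 20.
  m_3 = 1*20 - 10 = 10, d_3 = (120 - 10^2)/1 = 20/1 = 20: (m_3, d_3) = (m_1, d_1) = (10, 20), so from here the quotients repeat a_1, a_2; the period length is 2.
So sqrt(120) = [10; (1, 20)] with period length k = 2.
k is even, so the fundamental solution of x^2 - 120y^2 = 1 is (p_{k-1}, q_{k-1}) = (p_1, q_1); compute convergents through index 1.
Convergents (p_i = a_i*p_{i-1} + p_{i-2}, q_i = a_i*q_{i-1} + q_{i-2} with p_{-2}=0, p_{-1}=1, q_{-2}=1, q_{-1}=0):
  i=0: a_0=10, p_0 = 10*1 + 0 = 10, q_0 = 10*0 + 1 = 1.
  i=1: a_1=1, p_1 = 1*10 + 1 = 11, q_1 = 1*1 + 0 = 1.
Check: 11^2 - 120*1^2 = 121 - 120 = 1, so (x, y) = (11, 1) solves the equation, and by the theorem it is the least positive solution.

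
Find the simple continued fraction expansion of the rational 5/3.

[1; 1, 2]

Run the Euclidean algorithm on 5 and 3; the successive quotients are the partial quotients a_0, a_1, ... (each step inverts the fractional part left over by the previous one):
  5 = 1*3 + 2, so a_0 = 1.
  3 = 1*2 + 1, so a_1 = 1.
  2 = 2*1 + 0, so a_2 = 2.
The remainder reaches 0 after 3 divisions, so the expansion has 3 partial quotients, read off in order.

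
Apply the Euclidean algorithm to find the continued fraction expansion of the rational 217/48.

[4; 1, 1, 11, 2]

Run the Euclidean algorithm on 217 and 48; the successive quotients are the partial quotients a_0, a_1, ... (each step inverts the fractional part left over by the previous one):
  217 = 4*48 + 25, so a_0 = 4.
  48 = 1*25 + 23, so a_1 = 1.
  25 = 1*23 + 2, so a_2 = 1.
  23 = 11*2 + 1, so a_3 = 11.
  2 = 2*1 + 0, so a_4 = 2.
The remainder reaches 0 after 5 divisions, so the expansion has 5 partial quotients, read off in order.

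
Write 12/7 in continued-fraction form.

Run the Euclidean algorithm on 12 and 7; the successive quotients are the partial quotients a_0, a_1, ... (each step inverts the fractional part left over by the previous one):
  12 = 1*7 + 5, so a_0 = 1.
  7 = 1*5 + 2, so a_1 = 1.
  5 = 2*2 + 1, so a_2 = 2.
  2 = 2*1 + 0, so a_3 = 2.
The remainder reaches 0 after 4 divisions, so the expansion has 4 partial quotients, read off in order.

[1; 1, 2, 2]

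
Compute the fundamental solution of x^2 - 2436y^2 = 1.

(x, y) = (605695, 12272)

First expand sqrt(2436) as a continued fraction. With x_i = (sqrt(2436) + m_i)/d_i and (m_0, d_0) = (0, 1): a_0 = floor(sqrt(2436)) = 49, since 49^2 = 2401 <= 2436 < 2500 = 50^2.
Iterate m_{i+1} = d_i*a_i - m_i, d_{i+1} = (2436 - m_{i+1}^2)/d_i, a_{i+1} = floor((a_0 + m_{i+1})/d_{i+1}):
  m_1 = 1*49 - 0 = 49, d_1 = (2436 - 49^2)/1 = 35/1 = 35, a_1 = floor((49 + 49)/35) = 2.
  m_2 = 35*2 - 49 = 21, d_2 = (2436 - 21^2)/35 = 1995/35 = 57, a_2 = floor((49 + 21)/57) = 1.
  m_3 = 57*1 - 21 = 36, d_3 = (2436 - 36^2)/57 = 1140/57 = 20, a_3 = floor((49 + 36)/20) = 4.
  m_4 = 20*4 - 36 = 44, d_4 = (2436 - 44^2)/20 = 500/20 = 25, a_4 = floor((49 + 44)/25) = 3.
  m_5 = 25*3 - 44 = 31, d_5 = (2436 - 31^2)/25 = 1475/25 = 59, a_5 = floor((49 + 31)/59) = 1.
  m_6 = 59*1 - 31 = 28, d_6 = (2436 - 28^2)/59 = 1652/59 = 28, a_6 = floor((49 + 28)/28) = 2.
  m_7 = 28*2 - 28 = 28, d_7 = (2436 - 28^2)/28 = 1652/28 = 59, a_7 = floor((49 + 28)/59) = 1.
  m_8 = 59*1 - 28 = 31, d_8 = (2436 - 31^2)/59 = 1475/59 = 25, a_8 = floor((49 + 31)/25) = 3.
  m_9 = 25*3 - 31 = 44, d_9 = (2436 - 44^2)/25 = 500/25 = 20, a_9 = floor((49 + 44)/20) = 4.
  m_10 = 20*4 - 44 = 36, d_10 = (2436 - 36^2)/20 = 1140/20 = 57, a_10 = floor((49 + 36)/57) = 1.
  m_11 = 57*1 - 36 = 21, d_11 = (2436 - 21^2)/57 = 1995/57 = 35, a_11 = floor((49 + 21)/35) = 2.
  m_12 = 35*2 - 21 = 49, d_12 = (2436 - 49^2)/35 = 35/35 = 1, a_12 = floor((49 + 49)/1) = 98.
  m_13 = 1*98 - 49 = 49, d_13 = (2436 - 49^2)/1 = 35/1 = 35: (m_13, d_13) = (m_1, d_1) = (49, 35), so from here the quotients repeat a_1, ..., a_12; the period length is 12.
So sqrt(2436) = [49; (2, 1, 4, 3, 1, 2, 1, 3, 4, 1, 2, 98)] with period length k = 12.
k is even, so the fundamental solution of x^2 - 2436y^2 = 1 is (p_{k-1}, q_{k-1}) = (p_11, q_11); compute convergents through index 11.
Convergents (p_i = a_i*p_{i-1} + p_{i-2}, q_i = a_i*q_{i-1} + q_{i-2} with p_{-2}=0, p_{-1}=1, q_{-2}=1, q_{-1}=0):
  i=0: a_0=49, p_0 = 49*1 + 0 = 49, q_0 = 49*0 + 1 = 1.
  i=1: a_1=2, p_1 = 2*49 + 1 = 99, q_1 = 2*1 + 0 = 2.
  i=2: a_2=1, p_2 = 1*99 + 49 = 148, q_2 = 1*2 + 1 = 3.
  i=3: a_3=4, p_3 = 4*148 + 99 = 691, q_3 = 4*3 + 2 = 14.
  i=4: a_4=3, p_4 = 3*691 + 148 = 2221, q_4 = 3*14 + 3 = 45.
  i=5: a_5=1, p_5 = 1*2221 + 691 = 2912, q_5 = 1*45 + 14 = 59.
  i=6: a_6=2, p_6 = 2*2912 + 2221 = 8045, q_6 = 2*59 + 45 = 163.
  i=7: a_7=1, p_7 = 1*8045 + 2912 = 10957, q_7 = 1*163 + 59 = 222.
  i=8: a_8=3, p_8 = 3*10957 + 8045 = 40916, q_8 = 3*222 + 163 = 829.
  i=9: a_9=4, p_9 = 4*40916 + 10957 = 174621, q_9 = 4*829 + 222 = 3538.
  i=10: a_10=1, p_10 = 1*174621 + 40916 = 215537, q_10 = 1*3538 + 829 = 4367.
  i=11: a_11=2, p_11 = 2*215537 + 174621 = 605695, q_11 = 2*4367 + 3538 = 12272.
Check: 605695^2 - 2436*12272^2 = 366866433025 - 366866433024 = 1, so (x, y) = (605695, 12272) solves the equation, and by the theorem it is the least positive solution.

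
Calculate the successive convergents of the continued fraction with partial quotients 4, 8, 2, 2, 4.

4/1, 33/8, 70/17, 173/42, 762/185

Using the convergent recurrence p_i = a_i*p_{i-1} + p_{i-2}, q_i = a_i*q_{i-1} + q_{i-2} with p_{-2}=0, p_{-1}=1, q_{-2}=1, q_{-1}=0:
  i=0: a_0=4, p_0 = 4*1 + 0 = 4, q_0 = 4*0 + 1 = 1.
  i=1: a_1=8, p_1 = 8*4 + 1 = 33, q_1 = 8*1 + 0 = 8.
  i=2: a_2=2, p_2 = 2*33 + 4 = 70, q_2 = 2*8 + 1 = 17.
  i=3: a_3=2, p_3 = 2*70 + 33 = 173, q_3 = 2*17 + 8 = 42.
  i=4: a_4=4, p_4 = 4*173 + 70 = 762, q_4 = 4*42 + 17 = 185.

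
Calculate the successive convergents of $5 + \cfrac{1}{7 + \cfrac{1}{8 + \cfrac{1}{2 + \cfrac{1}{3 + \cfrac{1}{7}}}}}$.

Using the convergent recurrence p_i = a_i*p_{i-1} + p_{i-2}, q_i = a_i*q_{i-1} + q_{i-2} with p_{-2}=0, p_{-1}=1, q_{-2}=1, q_{-1}=0:
  i=0: a_0=5, p_0 = 5*1 + 0 = 5, q_0 = 5*0 + 1 = 1.
  i=1: a_1=7, p_1 = 7*5 + 1 = 36, q_1 = 7*1 + 0 = 7.
  i=2: a_2=8, p_2 = 8*36 + 5 = 293, q_2 = 8*7 + 1 = 57.
  i=3: a_3=2, p_3 = 2*293 + 36 = 622, q_3 = 2*57 + 7 = 121.
  i=4: a_4=3, p_4 = 3*622 + 293 = 2159, q_4 = 3*121 + 57 = 420.
  i=5: a_5=7, p_5 = 7*2159 + 622 = 15735, q_5 = 7*420 + 121 = 3061.

5/1, 36/7, 293/57, 622/121, 2159/420, 15735/3061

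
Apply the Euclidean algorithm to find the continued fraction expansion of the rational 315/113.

[2; 1, 3, 1, 2, 2, 3]

Run the Euclidean algorithm on 315 and 113; the successive quotients are the partial quotients a_0, a_1, ... (each step inverts the fractional part left over by the previous one):
  315 = 2*113 + 89, so a_0 = 2.
  113 = 1*89 + 24, so a_1 = 1.
  89 = 3*24 + 17, so a_2 = 3.
  24 = 1*17 + 7, so a_3 = 1.
  17 = 2*7 + 3, so a_4 = 2.
  7 = 2*3 + 1, so a_5 = 2.
  3 = 3*1 + 0, so a_6 = 3.
The remainder reaches 0 after 7 divisions, so the expansion has 7 partial quotients, read off in order.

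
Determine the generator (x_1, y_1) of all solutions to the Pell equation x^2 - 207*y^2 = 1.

First expand sqrt(207) as a continued fraction. With x_i = (sqrt(207) + m_i)/d_i and (m_0, d_0) = (0, 1): a_0 = floor(sqrt(207)) = 14, since 14^2 = 196 <= 207 < 225 = 15^2.
Iterate m_{i+1} = d_i*a_i - m_i, d_{i+1} = (207 - m_{i+1}^2)/d_i, a_{i+1} = floor((a_0 + m_{i+1})/d_{i+1}):
  m_1 = 1*14 - 0 = 14, d_1 = (207 - 14^2)/1 = 11/1 = 11, a_1 = floor((14 + 14)/11) = 2.
  m_2 = 11*2 - 14 = 8, d_2 = (207 - 8^2)/11 = 143/11 = 13, a_2 = floor((14 + 8)/13) = 1.
  m_3 = 13*1 - 8 = 5, d_3 = (207 - 5^2)/13 = 182/13 = 14, a_3 = floor((14 + 5)/14) = 1.
  m_4 = 14*1 - 5 = 9, d_4 = (207 - 9^2)/14 = 126/14 = 9, a_4 = floor((14 + 9)/9) = 2.
  m_5 = 9*2 - 9 = 9, d_5 = (207 - 9^2)/9 = 126/9 = 14, a_5 = floor((14 + 9)/14) = 1.
  m_6 = 14*1 - 9 = 5, d_6 = (207 - 5^2)/14 = 182/14 = 13, a_6 = floor((14 + 5)/13) = 1.
  m_7 = 13*1 - 5 = 8, d_7 = (207 - 8^2)/13 = 143/13 = 11, a_7 = floor((14 + 8)/11) = 2.
  m_8 = 11*2 - 8 = 14, d_8 = (207 - 14^2)/11 = 11/11 = 1, a_8 = floor((14 + 14)/1) = 28.
  m_9 = 1*28 - 14 = 14, d_9 = (207 - 14^2)/1 = 11/1 = 11: (m_9, d_9) = (m_1, d_1) = (14, 11), so from here the quotients repeat a_1, ..., a_8; the period length is 8.
So sqrt(207) = [14; (2, 1, 1, 2, 1, 1, 2, 28)] with period length k = 8.
k is even, so the fundamental solution of x^2 - 207y^2 = 1 is (p_{k-1}, q_{k-1}) = (p_7, q_7); compute convergents through index 7.
Convergents (p_i = a_i*p_{i-1} + p_{i-2}, q_i = a_i*q_{i-1} + q_{i-2} with p_{-2}=0, p_{-1}=1, q_{-2}=1, q_{-1}=0):
  i=0: a_0=14, p_0 = 14*1 + 0 = 14, q_0 = 14*0 + 1 = 1.
  i=1: a_1=2, p_1 = 2*14 + 1 = 29, q_1 = 2*1 + 0 = 2.
  i=2: a_2=1, p_2 = 1*29 + 14 = 43, q_2 = 1*2 + 1 = 3.
  i=3: a_3=1, p_3 = 1*43 + 29 = 72, q_3 = 1*3 + 2 = 5.
  i=4: a_4=2, p_4 = 2*72 + 43 = 187, q_4 = 2*5 + 3 = 13.
  i=5: a_5=1, p_5 = 1*187 + 72 = 259, q_5 = 1*13 + 5 = 18.
  i=6: a_6=1, p_6 = 1*259 + 187 = 446, q_6 = 1*18 + 13 = 31.
  i=7: a_7=2, p_7 = 2*446 + 259 = 1151, q_7 = 2*31 + 18 = 80.
Check: 1151^2 - 207*80^2 = 1324801 - 1324800 = 1, so (x, y) = (1151, 80) solves the equation, and by the theorem it is the least positive solution.

(x, y) = (1151, 80)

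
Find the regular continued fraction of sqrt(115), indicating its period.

[10; (1, 2, 1, 1, 1, 1, 1, 2, 1, 20)]

Write x_i = (sqrt(115) + m_i)/d_i with (m_0, d_0) = (0, 1). a_0 = floor(sqrt(115)) = 10, since 10^2 = 100 <= 115 < 121 = 11^2.
Iterate m_{i+1} = d_i*a_i - m_i, d_{i+1} = (115 - m_{i+1}^2)/d_i, a_{i+1} = floor((a_0 + m_{i+1})/d_{i+1}):
  m_1 = 1*10 - 0 = 10, d_1 = (115 - 10^2)/1 = 15/1 = 15, a_1 = floor((10 + 10)/15) = 1.
  m_2 = 15*1 - 10 = 5, d_2 = (115 - 5^2)/15 = 90/15 = 6, a_2 = floor((10 + 5)/6) = 2.
  m_3 = 6*2 - 5 = 7, d_3 = (115 - 7^2)/6 = 66/6 = 11, a_3 = floor((10 + 7)/11) = 1.
  m_4 = 11*1 - 7 = 4, d_4 = (115 - 4^2)/11 = 99/11 = 9, a_4 = floor((10 + 4)/9) = 1.
  m_5 = 9*1 - 4 = 5, d_5 = (115 - 5^2)/9 = 90/9 = 10, a_5 = floor((10 + 5)/10) = 1.
  m_6 = 10*1 - 5 = 5, d_6 = (115 - 5^2)/10 = 90/10 = 9, a_6 = floor((10 + 5)/9) = 1.
  m_7 = 9*1 - 5 = 4, d_7 = (115 - 4^2)/9 = 99/9 = 11, a_7 = floor((10 + 4)/11) = 1.
  m_8 = 11*1 - 4 = 7, d_8 = (115 - 7^2)/11 = 66/11 = 6, a_8 = floor((10 + 7)/6) = 2.
  m_9 = 6*2 - 7 = 5, d_9 = (115 - 5^2)/6 = 90/6 = 15, a_9 = floor((10 + 5)/15) = 1.
  m_10 = 15*1 - 5 = 10, d_10 = (115 - 10^2)/15 = 15/15 = 1, a_10 = floor((10 + 10)/1) = 20.
  m_11 = 1*20 - 10 = 10, d_11 = (115 - 10^2)/1 = 15/1 = 15: (m_11, d_11) = (m_1, d_1) = (10, 15), so from here the quotients repeat a_1, ..., a_10; the period length is 10.
Hence the expansion of sqrt(115) is a_0 = 10 followed by the repeating block 1, 2, 1, 1, 1, 1, 1, 2, 1, 20 (period 10).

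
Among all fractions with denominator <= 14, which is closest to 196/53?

37/10

Expand x = 196/53 as a continued fraction with the Euclidean algorithm:
  196 = 3*53 + 37, so a_0 = 3.
  53 = 1*37 + 16, so a_1 = 1.
  37 = 2*16 + 5, so a_2 = 2.
  16 = 3*5 + 1, so a_3 = 3.
  5 = 5*1 + 0, so a_4 = 5.
so x = [3; 1, 2, 3, 5].
Convergents (p_i = a_i*p_{i-1} + p_{i-2}, q_i = a_i*q_{i-1} + q_{i-2} with p_{-2}=0, p_{-1}=1, q_{-2}=1, q_{-1}=0), until the denominator exceeds 14:
  i=0: a_0=3, p_0 = 3*1 + 0 = 3, q_0 = 3*0 + 1 = 1.
  i=1: a_1=1, p_1 = 1*3 + 1 = 4, q_1 = 1*1 + 0 = 1.
  i=2: a_2=2, p_2 = 2*4 + 3 = 11, q_2 = 2*1 + 1 = 3.
  i=3: a_3=3, p_3 = 3*11 + 4 = 37, q_3 = 3*3 + 1 = 10.
  i=4: a_4=5, p_4 = 5*37 + 11 = 196, q_4 = 5*10 + 3 = 53.
q_4 = 53 > 14, so the last convergent with denominator <= 14 is p_3/q_3 = 37/10.
The closest fraction with denominator <= 14 is either p_3/q_3 or the intermediate fraction (k*p_3 + p_2)/(k*q_3 + q_2) with the largest k >= 1 whose denominator stays <= 14; these approach x as k grows, and every other convergent or intermediate fraction in range is farther away.
Largest k: floor((14 - q_2)/q_3) = floor((14 - 3)/10) = 1.
That gives (1*37 + 11)/(1*10 + 3) = 48/13.
Compare the errors: |x - 37/10| = |196*10 - 37*53|/(53*10) = 1/530, and |x - 48/13| = |196*13 - 48*53|/(53*13) = 4/689.
Cross-multiplying, 1*689 = 689 < 2120 = 4*530, so 1/530 is smaller: the convergent 37/10 is closer to x than 48/13.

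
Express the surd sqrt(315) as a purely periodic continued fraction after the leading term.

Write x_i = (sqrt(315) + m_i)/d_i with (m_0, d_0) = (0, 1). a_0 = floor(sqrt(315)) = 17, since 17^2 = 289 <= 315 < 324 = 18^2.
Iterate m_{i+1} = d_i*a_i - m_i, d_{i+1} = (315 - m_{i+1}^2)/d_i, a_{i+1} = floor((a_0 + m_{i+1})/d_{i+1}):
  m_1 = 1*17 - 0 = 17, d_1 = (315 - 17^2)/1 = 26/1 = 26, a_1 = floor((17 + 17)/26) = 1.
  m_2 = 26*1 - 17 = 9, d_2 = (315 - 9^2)/26 = 234/26 = 9, a_2 = floor((17 + 9)/9) = 2.
  m_3 = 9*2 - 9 = 9, d_3 = (315 - 9^2)/9 = 234/9 = 26, a_3 = floor((17 + 9)/26) = 1.
  m_4 = 26*1 - 9 = 17, d_4 = (315 - 17^2)/26 = 26/26 = 1, a_4 = floor((17 + 17)/1) = 34.
  m_5 = 1*34 - 17 = 17, d_5 = (315 - 17^2)/1 = 26/1 = 26: (m_5, d_5) = (m_1, d_1) = (17, 26), so from here the quotients repeat a_1, ..., a_4; the period length is 4.
Hence the expansion of sqrt(315) is a_0 = 17 followed by the repeating block 1, 2, 1, 34 (period 4).

[17; (1, 2, 1, 34)]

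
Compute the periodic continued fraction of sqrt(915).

[30; (4, 60)]

Write x_i = (sqrt(915) + m_i)/d_i with (m_0, d_0) = (0, 1). a_0 = floor(sqrt(915)) = 30, since 30^2 = 900 <= 915 < 961 = 31^2.
Iterate m_{i+1} = d_i*a_i - m_i, d_{i+1} = (915 - m_{i+1}^2)/d_i, a_{i+1} = floor((a_0 + m_{i+1})/d_{i+1}):
  m_1 = 1*30 - 0 = 30, d_1 = (915 - 30^2)/1 = 15/1 = 15, a_1 = floor((30 + 30)/15) = 4.
  m_2 = 15*4 - 30 = 30, d_2 = (915 - 30^2)/15 = 15/15 = 1, a_2 = floor((30 + 30)/1) = 60.
  m_3 = 1*60 - 30 = 30, d_3 = (915 - 30^2)/1 = 15/1 = 15: (m_3, d_3) = (m_1, d_1) = (30, 15), so from here the quotients repeat a_1, a_2; the period length is 2.
Hence the expansion of sqrt(915) is a_0 = 30 followed by the repeating block 4, 60 (period 2).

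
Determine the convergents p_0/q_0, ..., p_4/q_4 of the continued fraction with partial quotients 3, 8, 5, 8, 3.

Using the convergent recurrence p_i = a_i*p_{i-1} + p_{i-2}, q_i = a_i*q_{i-1} + q_{i-2} with p_{-2}=0, p_{-1}=1, q_{-2}=1, q_{-1}=0:
  i=0: a_0=3, p_0 = 3*1 + 0 = 3, q_0 = 3*0 + 1 = 1.
  i=1: a_1=8, p_1 = 8*3 + 1 = 25, q_1 = 8*1 + 0 = 8.
  i=2: a_2=5, p_2 = 5*25 + 3 = 128, q_2 = 5*8 + 1 = 41.
  i=3: a_3=8, p_3 = 8*128 + 25 = 1049, q_3 = 8*41 + 8 = 336.
  i=4: a_4=3, p_4 = 3*1049 + 128 = 3275, q_4 = 3*336 + 41 = 1049.

3/1, 25/8, 128/41, 1049/336, 3275/1049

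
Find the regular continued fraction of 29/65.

[0; 2, 4, 7]

Run the Euclidean algorithm on 29 and 65; the successive quotients are the partial quotients a_0, a_1, ... (each step inverts the fractional part left over by the previous one):
  29 = 0*65 + 29, so a_0 = 0.
  65 = 2*29 + 7, so a_1 = 2.
  29 = 4*7 + 1, so a_2 = 4.
  7 = 7*1 + 0, so a_3 = 7.
The remainder reaches 0 after 4 divisions, so the expansion has 4 partial quotients, read off in order.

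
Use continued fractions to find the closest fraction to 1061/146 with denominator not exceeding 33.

109/15

Expand x = 1061/146 as a continued fraction with the Euclidean algorithm:
  1061 = 7*146 + 39, so a_0 = 7.
  146 = 3*39 + 29, so a_1 = 3.
  39 = 1*29 + 10, so a_2 = 1.
  29 = 2*10 + 9, so a_3 = 2.
  10 = 1*9 + 1, so a_4 = 1.
  9 = 9*1 + 0, so a_5 = 9.
so x = [7; 3, 1, 2, 1, 9].
Convergents (p_i = a_i*p_{i-1} + p_{i-2}, q_i = a_i*q_{i-1} + q_{i-2} with p_{-2}=0, p_{-1}=1, q_{-2}=1, q_{-1}=0), until the denominator exceeds 33:
  i=0: a_0=7, p_0 = 7*1 + 0 = 7, q_0 = 7*0 + 1 = 1.
  i=1: a_1=3, p_1 = 3*7 + 1 = 22, q_1 = 3*1 + 0 = 3.
  i=2: a_2=1, p_2 = 1*22 + 7 = 29, q_2 = 1*3 + 1 = 4.
  i=3: a_3=2, p_3 = 2*29 + 22 = 80, q_3 = 2*4 + 3 = 11.
  i=4: a_4=1, p_4 = 1*80 + 29 = 109, q_4 = 1*11 + 4 = 15.
  i=5: a_5=9, p_5 = 9*109 + 80 = 1061, q_5 = 9*15 + 11 = 146.
q_5 = 146 > 33, so the last convergent with denominator <= 33 is p_4/q_4 = 109/15.
The closest fraction with denominator <= 33 is either p_4/q_4 or the intermediate fraction (k*p_4 + p_3)/(k*q_4 + q_3) with the largest k >= 1 whose denominator stays <= 33; these approach x as k grows, and every other convergent or intermediate fraction in range is farther away.
Largest k: floor((33 - q_3)/q_4) = floor((33 - 11)/15) = 1.
That gives (1*109 + 80)/(1*15 + 11) = 189/26.
Compare the errors: |x - 109/15| = |1061*15 - 109*146|/(146*15) = 1/2190, and |x - 189/26| = |1061*26 - 189*146|/(146*26) = 8/3796.
Cross-multiplying, 1*3796 = 3796 < 17520 = 8*2190, so 1/2190 is smaller: the convergent 109/15 is closer to x than 189/26.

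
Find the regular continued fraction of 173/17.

Run the Euclidean algorithm on 173 and 17; the successive quotients are the partial quotients a_0, a_1, ... (each step inverts the fractional part left over by the previous one):
  173 = 10*17 + 3, so a_0 = 10.
  17 = 5*3 + 2, so a_1 = 5.
  3 = 1*2 + 1, so a_2 = 1.
  2 = 2*1 + 0, so a_3 = 2.
The remainder reaches 0 after 4 divisions, so the expansion has 4 partial quotients, read off in order.

[10; 5, 1, 2]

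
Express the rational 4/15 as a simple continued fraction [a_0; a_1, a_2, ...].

Run the Euclidean algorithm on 4 and 15; the successive quotients are the partial quotients a_0, a_1, ... (each step inverts the fractional part left over by the previous one):
  4 = 0*15 + 4, so a_0 = 0.
  15 = 3*4 + 3, so a_1 = 3.
  4 = 1*3 + 1, so a_2 = 1.
  3 = 3*1 + 0, so a_3 = 3.
The remainder reaches 0 after 4 divisions, so the expansion has 4 partial quotients, read off in order.

[0; 3, 1, 3]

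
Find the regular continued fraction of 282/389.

[0; 1, 2, 1, 1, 1, 2, 1, 9]

Run the Euclidean algorithm on 282 and 389; the successive quotients are the partial quotients a_0, a_1, ... (each step inverts the fractional part left over by the previous one):
  282 = 0*389 + 282, so a_0 = 0.
  389 = 1*282 + 107, so a_1 = 1.
  282 = 2*107 + 68, so a_2 = 2.
  107 = 1*68 + 39, so a_3 = 1.
  68 = 1*39 + 29, so a_4 = 1.
  39 = 1*29 + 10, so a_5 = 1.
  29 = 2*10 + 9, so a_6 = 2.
  10 = 1*9 + 1, so a_7 = 1.
  9 = 9*1 + 0, so a_8 = 9.
The remainder reaches 0 after 9 divisions, so the expansion has 9 partial quotients, read off in order.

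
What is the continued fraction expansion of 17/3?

Run the Euclidean algorithm on 17 and 3; the successive quotients are the partial quotients a_0, a_1, ... (each step inverts the fractional part left over by the previous one):
  17 = 5*3 + 2, so a_0 = 5.
  3 = 1*2 + 1, so a_1 = 1.
  2 = 2*1 + 0, so a_2 = 2.
The remainder reaches 0 after 3 divisions, so the expansion has 3 partial quotients, read off in order.

[5; 1, 2]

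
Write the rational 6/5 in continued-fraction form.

[1; 5]

Run the Euclidean algorithm on 6 and 5; the successive quotients are the partial quotients a_0, a_1, ... (each step inverts the fractional part left over by the previous one):
  6 = 1*5 + 1, so a_0 = 1.
  5 = 5*1 + 0, so a_1 = 5.
The remainder reaches 0 after 2 divisions, so the expansion has 2 partial quotients, read off in order.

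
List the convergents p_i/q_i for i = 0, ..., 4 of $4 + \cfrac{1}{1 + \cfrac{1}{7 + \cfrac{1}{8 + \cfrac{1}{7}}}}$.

Using the convergent recurrence p_i = a_i*p_{i-1} + p_{i-2}, q_i = a_i*q_{i-1} + q_{i-2} with p_{-2}=0, p_{-1}=1, q_{-2}=1, q_{-1}=0:
  i=0: a_0=4, p_0 = 4*1 + 0 = 4, q_0 = 4*0 + 1 = 1.
  i=1: a_1=1, p_1 = 1*4 + 1 = 5, q_1 = 1*1 + 0 = 1.
  i=2: a_2=7, p_2 = 7*5 + 4 = 39, q_2 = 7*1 + 1 = 8.
  i=3: a_3=8, p_3 = 8*39 + 5 = 317, q_3 = 8*8 + 1 = 65.
  i=4: a_4=7, p_4 = 7*317 + 39 = 2258, q_4 = 7*65 + 8 = 463.

4/1, 5/1, 39/8, 317/65, 2258/463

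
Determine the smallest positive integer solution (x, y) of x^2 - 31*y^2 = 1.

First expand sqrt(31) as a continued fraction. With x_i = (sqrt(31) + m_i)/d_i and (m_0, d_0) = (0, 1): a_0 = floor(sqrt(31)) = 5, since 5^2 = 25 <= 31 < 36 = 6^2.
Iterate m_{i+1} = d_i*a_i - m_i, d_{i+1} = (31 - m_{i+1}^2)/d_i, a_{i+1} = floor((a_0 + m_{i+1})/d_{i+1}):
  m_1 = 1*5 - 0 = 5, d_1 = (31 - 5^2)/1 = 6/1 = 6, a_1 = floor((5 + 5)/6) = 1.
  m_2 = 6*1 - 5 = 1, d_2 = (31 - 1^2)/6 = 30/6 = 5, a_2 = floor((5 + 1)/5) = 1.
  m_3 = 5*1 - 1 = 4, d_3 = (31 - 4^2)/5 = 15/5 = 3, a_3 = floor((5 + 4)/3) = 3.
  m_4 = 3*3 - 4 = 5, d_4 = (31 - 5^2)/3 = 6/3 = 2, a_4 = floor((5 + 5)/2) = 5.
  m_5 = 2*5 - 5 = 5, d_5 = (31 - 5^2)/2 = 6/2 = 3, a_5 = floor((5 + 5)/3) = 3.
  m_6 = 3*3 - 5 = 4, d_6 = (31 - 4^2)/3 = 15/3 = 5, a_6 = floor((5 + 4)/5) = 1.
  m_7 = 5*1 - 4 = 1, d_7 = (31 - 1^2)/5 = 30/5 = 6, a_7 = floor((5 + 1)/6) = 1.
  m_8 = 6*1 - 1 = 5, d_8 = (31 - 5^2)/6 = 6/6 = 1, a_8 = floor((5 + 5)/1) = 10.
  m_9 = 1*10 - 5 = 5, d_9 = (31 - 5^2)/1 = 6/1 = 6: (m_9, d_9) = (m_1, d_1) = (5, 6), so from here the quotients repeat a_1, ..., a_8; the period length is 8.
So sqrt(31) = [5; (1, 1, 3, 5, 3, 1, 1, 10)] with period length k = 8.
k is even, so the fundamental solution of x^2 - 31y^2 = 1 is (p_{k-1}, q_{k-1}) = (p_7, q_7); compute convergents through index 7.
Convergents (p_i = a_i*p_{i-1} + p_{i-2}, q_i = a_i*q_{i-1} + q_{i-2} with p_{-2}=0, p_{-1}=1, q_{-2}=1, q_{-1}=0):
  i=0: a_0=5, p_0 = 5*1 + 0 = 5, q_0 = 5*0 + 1 = 1.
  i=1: a_1=1, p_1 = 1*5 + 1 = 6, q_1 = 1*1 + 0 = 1.
  i=2: a_2=1, p_2 = 1*6 + 5 = 11, q_2 = 1*1 + 1 = 2.
  i=3: a_3=3, p_3 = 3*11 + 6 = 39, q_3 = 3*2 + 1 = 7.
  i=4: a_4=5, p_4 = 5*39 + 11 = 206, q_4 = 5*7 + 2 = 37.
  i=5: a_5=3, p_5 = 3*206 + 39 = 657, q_5 = 3*37 + 7 = 118.
  i=6: a_6=1, p_6 = 1*657 + 206 = 863, q_6 = 1*118 + 37 = 155.
  i=7: a_7=1, p_7 = 1*863 + 657 = 1520, q_7 = 1*155 + 118 = 273.
Check: 1520^2 - 31*273^2 = 2310400 - 2310399 = 1, so (x, y) = (1520, 273) solves the equation, and by the theorem it is the least positive solution.

(x, y) = (1520, 273)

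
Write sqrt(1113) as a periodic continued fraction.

[33; (2, 1, 3, 3, 1, 8, 1, 3, 3, 1, 2, 66)]

Write x_i = (sqrt(1113) + m_i)/d_i with (m_0, d_0) = (0, 1). a_0 = floor(sqrt(1113)) = 33, since 33^2 = 1089 <= 1113 < 1156 = 34^2.
Iterate m_{i+1} = d_i*a_i - m_i, d_{i+1} = (1113 - m_{i+1}^2)/d_i, a_{i+1} = floor((a_0 + m_{i+1})/d_{i+1}):
  m_1 = 1*33 - 0 = 33, d_1 = (1113 - 33^2)/1 = 24/1 = 24, a_1 = floor((33 + 33)/24) = 2.
  m_2 = 24*2 - 33 = 15, d_2 = (1113 - 15^2)/24 = 888/24 = 37, a_2 = floor((33 + 15)/37) = 1.
  m_3 = 37*1 - 15 = 22, d_3 = (1113 - 22^2)/37 = 629/37 = 17, a_3 = floor((33 + 22)/17) = 3.
  m_4 = 17*3 - 22 = 29, d_4 = (1113 - 29^2)/17 = 272/17 = 16, a_4 = floor((33 + 29)/16) = 3.
  m_5 = 16*3 - 29 = 19, d_5 = (1113 - 19^2)/16 = 752/16 = 47, a_5 = floor((33 + 19)/47) = 1.
  m_6 = 47*1 - 19 = 28, d_6 = (1113 - 28^2)/47 = 329/47 = 7, a_6 = floor((33 + 28)/7) = 8.
  m_7 = 7*8 - 28 = 28, d_7 = (1113 - 28^2)/7 = 329/7 = 47, a_7 = floor((33 + 28)/47) = 1.
  m_8 = 47*1 - 28 = 19, d_8 = (1113 - 19^2)/47 = 752/47 = 16, a_8 = floor((33 + 19)/16) = 3.
  m_9 = 16*3 - 19 = 29, d_9 = (1113 - 29^2)/16 = 272/16 = 17, a_9 = floor((33 + 29)/17) = 3.
  m_10 = 17*3 - 29 = 22, d_10 = (1113 - 22^2)/17 = 629/17 = 37, a_10 = floor((33 + 22)/37) = 1.
  m_11 = 37*1 - 22 = 15, d_11 = (1113 - 15^2)/37 = 888/37 = 24, a_11 = floor((33 + 15)/24) = 2.
  m_12 = 24*2 - 15 = 33, d_12 = (1113 - 33^2)/24 = 24/24 = 1, a_12 = floor((33 + 33)/1) = 66.
  m_13 = 1*66 - 33 = 33, d_13 = (1113 - 33^2)/1 = 24/1 = 24: (m_13, d_13) = (m_1, d_1) = (33, 24), so from here the quotients repeat a_1, ..., a_12; the period length is 12.
Hence the expansion of sqrt(1113) is a_0 = 33 followed by the repeating block 2, 1, 3, 3, 1, 8, 1, 3, 3, 1, 2, 66 (period 12).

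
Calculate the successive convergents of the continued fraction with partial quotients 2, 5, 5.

Using the convergent recurrence p_i = a_i*p_{i-1} + p_{i-2}, q_i = a_i*q_{i-1} + q_{i-2} with p_{-2}=0, p_{-1}=1, q_{-2}=1, q_{-1}=0:
  i=0: a_0=2, p_0 = 2*1 + 0 = 2, q_0 = 2*0 + 1 = 1.
  i=1: a_1=5, p_1 = 5*2 + 1 = 11, q_1 = 5*1 + 0 = 5.
  i=2: a_2=5, p_2 = 5*11 + 2 = 57, q_2 = 5*5 + 1 = 26.

2/1, 11/5, 57/26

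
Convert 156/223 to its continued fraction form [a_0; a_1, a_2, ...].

Run the Euclidean algorithm on 156 and 223; the successive quotients are the partial quotients a_0, a_1, ... (each step inverts the fractional part left over by the previous one):
  156 = 0*223 + 156, so a_0 = 0.
  223 = 1*156 + 67, so a_1 = 1.
  156 = 2*67 + 22, so a_2 = 2.
  67 = 3*22 + 1, so a_3 = 3.
  22 = 22*1 + 0, so a_4 = 22.
The remainder reaches 0 after 5 divisions, so the expansion has 5 partial quotients, read off in order.

[0; 1, 2, 3, 22]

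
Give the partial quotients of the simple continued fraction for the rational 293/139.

Run the Euclidean algorithm on 293 and 139; the successive quotients are the partial quotients a_0, a_1, ... (each step inverts the fractional part left over by the previous one):
  293 = 2*139 + 15, so a_0 = 2.
  139 = 9*15 + 4, so a_1 = 9.
  15 = 3*4 + 3, so a_2 = 3.
  4 = 1*3 + 1, so a_3 = 1.
  3 = 3*1 + 0, so a_4 = 3.
The remainder reaches 0 after 5 divisions, so the expansion has 5 partial quotients, read off in order.

[2; 9, 3, 1, 3]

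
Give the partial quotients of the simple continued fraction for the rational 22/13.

[1; 1, 2, 4]

Run the Euclidean algorithm on 22 and 13; the successive quotients are the partial quotients a_0, a_1, ... (each step inverts the fractional part left over by the previous one):
  22 = 1*13 + 9, so a_0 = 1.
  13 = 1*9 + 4, so a_1 = 1.
  9 = 2*4 + 1, so a_2 = 2.
  4 = 4*1 + 0, so a_3 = 4.
The remainder reaches 0 after 4 divisions, so the expansion has 4 partial quotients, read off in order.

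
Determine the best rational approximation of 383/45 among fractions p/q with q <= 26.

Expand x = 383/45 as a continued fraction with the Euclidean algorithm:
  383 = 8*45 + 23, so a_0 = 8.
  45 = 1*23 + 22, so a_1 = 1.
  23 = 1*22 + 1, so a_2 = 1.
  22 = 22*1 + 0, so a_3 = 22.
so x = [8; 1, 1, 22].
Convergents (p_i = a_i*p_{i-1} + p_{i-2}, q_i = a_i*q_{i-1} + q_{i-2} with p_{-2}=0, p_{-1}=1, q_{-2}=1, q_{-1}=0), until the denominator exceeds 26:
  i=0: a_0=8, p_0 = 8*1 + 0 = 8, q_0 = 8*0 + 1 = 1.
  i=1: a_1=1, p_1 = 1*8 + 1 = 9, q_1 = 1*1 + 0 = 1.
  i=2: a_2=1, p_2 = 1*9 + 8 = 17, q_2 = 1*1 + 1 = 2.
  i=3: a_3=22, p_3 = 22*17 + 9 = 383, q_3 = 22*2 + 1 = 45.
q_3 = 45 > 26, so the last convergent with denominator <= 26 is p_2/q_2 = 17/2.
The closest fraction with denominator <= 26 is either p_2/q_2 or the intermediate fraction (k*p_2 + p_1)/(k*q_2 + q_1) with the largest k >= 1 whose denominator stays <= 26; these approach x as k grows, and every other convergent or intermediate fraction in range is farther away.
Largest k: floor((26 - q_1)/q_2) = floor((26 - 1)/2) = 12.
That gives (12*17 + 9)/(12*2 + 1) = 213/25.
Compare the errors: |x - 17/2| = |383*2 - 17*45|/(45*2) = 1/90, and |x - 213/25| = |383*25 - 213*45|/(45*25) = 10/1125.
Cross-multiplying, 10*90 = 900 < 1125 = 1*1125, so 10/1125 is smaller: the intermediate fraction 213/25 is closer to x than 17/2.

213/25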